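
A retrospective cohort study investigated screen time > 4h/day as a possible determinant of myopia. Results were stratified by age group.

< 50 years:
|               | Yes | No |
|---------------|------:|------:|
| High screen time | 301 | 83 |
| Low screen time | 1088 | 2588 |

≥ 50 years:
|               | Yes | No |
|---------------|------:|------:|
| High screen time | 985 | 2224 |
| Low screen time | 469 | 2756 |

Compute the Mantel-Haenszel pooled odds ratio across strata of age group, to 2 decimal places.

OR_MH = Σ(aᵢdᵢ/nᵢ) / Σ(bᵢcᵢ/nᵢ), where nᵢ is the stratum total.
Stratum 1 (< 50 years): n = 4060; a·d/n = 301·2588/4060 = 191.8690; b·c/n = 83·1088/4060 = 22.2424
Stratum 2 (≥ 50 years): n = 6434; a·d/n = 985·2756/6434 = 421.9242; b·c/n = 2224·469/6434 = 162.1163
OR_MH = (191.8690 + 421.9242) / (22.2424 + 162.1163) = 613.7931 / 184.3586 = 3.32934

3.33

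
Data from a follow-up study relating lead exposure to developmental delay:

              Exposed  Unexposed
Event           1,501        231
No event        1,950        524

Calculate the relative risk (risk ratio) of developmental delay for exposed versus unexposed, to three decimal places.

1.422

Reading the table with exposure as columns: a = 1501 (Exposed, case), b = 1950 (Exposed, non-case), c = 231 (Unexposed, case), d = 524.
Risk in exposed = 1501/3451 = 0.43495; risk in unexposed = 231/755 = 0.30596.
RR = 0.43495 / 0.30596 = 1.42158
The risk among the exposed is 1.42 times that among the unexposed.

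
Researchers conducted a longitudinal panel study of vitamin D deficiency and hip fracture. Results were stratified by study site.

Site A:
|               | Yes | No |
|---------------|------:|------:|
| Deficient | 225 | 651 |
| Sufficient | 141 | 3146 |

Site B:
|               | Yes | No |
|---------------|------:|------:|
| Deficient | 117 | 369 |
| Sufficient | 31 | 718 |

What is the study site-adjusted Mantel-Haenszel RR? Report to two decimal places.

RR_MH = Σ(aᵢ·n₀ᵢ/nᵢ) / Σ(cᵢ·n₁ᵢ/nᵢ), with n₁ᵢ = aᵢ+bᵢ (exposed), n₀ᵢ = cᵢ+dᵢ (unexposed), nᵢ = n₁ᵢ+n₀ᵢ.
Stratum 1 (Site A): n₁ = 876, n₀ = 3287, n = 4163; a·n₀/n = 225·3287/4163 = 177.6543; c·n₁/n = 141·876/4163 = 29.6699
Stratum 2 (Site B): n₁ = 486, n₀ = 749, n = 1235; a·n₀/n = 117·749/1235 = 70.9579; c·n₁/n = 31·486/1235 = 12.1992
RR_MH = (177.6543 + 70.9579) / (29.6699 + 12.1992) = 248.6122 / 41.8691 = 5.93784

5.94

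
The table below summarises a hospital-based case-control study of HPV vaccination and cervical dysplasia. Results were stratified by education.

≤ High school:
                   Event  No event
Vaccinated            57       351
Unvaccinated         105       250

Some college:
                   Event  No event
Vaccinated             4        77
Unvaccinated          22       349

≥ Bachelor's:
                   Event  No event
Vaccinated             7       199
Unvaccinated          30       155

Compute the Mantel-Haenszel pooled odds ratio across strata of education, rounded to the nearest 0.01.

0.36

OR_MH = Σ(aᵢdᵢ/nᵢ) / Σ(bᵢcᵢ/nᵢ), where nᵢ is the stratum total.
Stratum 1 (≤ High school): n = 763; a·d/n = 57·250/763 = 18.6763; b·c/n = 351·105/763 = 48.3028
Stratum 2 (Some college): n = 452; a·d/n = 4·349/452 = 3.0885; b·c/n = 77·22/452 = 3.7478
Stratum 3 (≥ Bachelor's): n = 391; a·d/n = 7·155/391 = 2.7749; b·c/n = 199·30/391 = 15.2685
OR_MH = (18.6763 + 3.0885 + 2.7749) / (48.3028 + 3.7478 + 15.2685) = 24.5397 / 67.3191 = 0.36453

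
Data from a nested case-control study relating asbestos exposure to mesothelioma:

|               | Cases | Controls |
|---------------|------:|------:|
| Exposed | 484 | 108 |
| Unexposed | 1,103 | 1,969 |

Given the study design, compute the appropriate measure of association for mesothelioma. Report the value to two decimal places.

Cells: a = 484, b = 108, c = 1103, d = 1969.
This is a nested case-control study: participants were sampled on outcome status, so risks in the source population cannot be estimated directly — relative risk is not valid here. The odds ratio is the appropriate measure.
OR = (a·d)/(b·c) = (484 × 1969) / (108 × 1103) = 952996 / 119124 = 8.00003

8.00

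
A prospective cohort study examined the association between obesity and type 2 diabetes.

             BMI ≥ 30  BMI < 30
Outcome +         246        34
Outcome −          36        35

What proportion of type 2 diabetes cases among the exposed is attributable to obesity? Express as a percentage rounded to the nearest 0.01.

Reading the table with exposure as columns: a = 246 (BMI ≥ 30, case), b = 36 (BMI ≥ 30, non-case), c = 34 (BMI < 30, case), d = 35.
Risk in exposed = 246/282 = 0.87234; risk in unexposed = 34/69 = 0.49275.
RR = 0.87234/0.49275 = 1.77034
AR% = (RR − 1)/RR × 100 = (1.77034 − 1)/1.77034 × 100 = 43.5136%

43.51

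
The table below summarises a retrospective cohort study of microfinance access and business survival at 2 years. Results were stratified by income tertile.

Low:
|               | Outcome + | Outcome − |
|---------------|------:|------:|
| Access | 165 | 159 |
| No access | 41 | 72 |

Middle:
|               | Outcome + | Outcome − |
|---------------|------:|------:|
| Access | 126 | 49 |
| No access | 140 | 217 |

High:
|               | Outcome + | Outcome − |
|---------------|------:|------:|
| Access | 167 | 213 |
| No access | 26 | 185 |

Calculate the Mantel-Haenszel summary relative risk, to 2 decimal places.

RR_MH = Σ(aᵢ·n₀ᵢ/nᵢ) / Σ(cᵢ·n₁ᵢ/nᵢ), with n₁ᵢ = aᵢ+bᵢ (exposed), n₀ᵢ = cᵢ+dᵢ (unexposed), nᵢ = n₁ᵢ+n₀ᵢ.
Stratum 1 (Low): n₁ = 324, n₀ = 113, n = 437; a·n₀/n = 165·113/437 = 42.6659; c·n₁/n = 41·324/437 = 30.3982
Stratum 2 (Middle): n₁ = 175, n₀ = 357, n = 532; a·n₀/n = 126·357/532 = 84.5526; c·n₁/n = 140·175/532 = 46.0526
Stratum 3 (High): n₁ = 380, n₀ = 211, n = 591; a·n₀/n = 167·211/591 = 59.6227; c·n₁/n = 26·380/591 = 16.7174
RR_MH = (42.6659 + 84.5526 + 59.6227) / (30.3982 + 46.0526 + 16.7174) = 186.8412 / 93.1682 = 2.00542

2.01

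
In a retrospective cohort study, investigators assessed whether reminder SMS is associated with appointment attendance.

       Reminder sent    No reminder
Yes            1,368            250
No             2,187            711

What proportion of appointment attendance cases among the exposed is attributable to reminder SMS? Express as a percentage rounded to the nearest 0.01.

32.40

Reading the table with exposure as columns: a = 1368 (Reminder sent, case), b = 2187 (Reminder sent, non-case), c = 250 (No reminder, case), d = 711.
Risk in exposed = 1368/3555 = 0.38481; risk in unexposed = 250/961 = 0.26015.
RR = 0.38481/0.26015 = 1.47921
AR% = (RR − 1)/RR × 100 = (1.47921 − 1)/1.47921 × 100 = 32.3964%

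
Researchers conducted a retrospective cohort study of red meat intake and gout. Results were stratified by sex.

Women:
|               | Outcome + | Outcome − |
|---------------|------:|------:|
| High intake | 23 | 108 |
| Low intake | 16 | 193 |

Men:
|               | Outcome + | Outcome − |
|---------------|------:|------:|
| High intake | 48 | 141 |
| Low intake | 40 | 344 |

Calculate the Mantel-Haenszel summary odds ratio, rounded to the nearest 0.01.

2.81

OR_MH = Σ(aᵢdᵢ/nᵢ) / Σ(bᵢcᵢ/nᵢ), where nᵢ is the stratum total.
Stratum 1 (Women): n = 340; a·d/n = 23·193/340 = 13.0559; b·c/n = 108·16/340 = 5.0824
Stratum 2 (Men): n = 573; a·d/n = 48·344/573 = 28.8168; b·c/n = 141·40/573 = 9.8429
OR_MH = (13.0559 + 28.8168) / (5.0824 + 9.8429) = 41.8726 / 14.9253 = 2.80548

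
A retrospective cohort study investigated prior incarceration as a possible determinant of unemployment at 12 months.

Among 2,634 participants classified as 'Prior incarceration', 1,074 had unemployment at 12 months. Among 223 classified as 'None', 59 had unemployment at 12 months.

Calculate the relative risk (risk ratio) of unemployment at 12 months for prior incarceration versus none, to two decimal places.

From the description: a = 1074, b = 1560, c = 59, d = 164.
Risk in exposed = 1074/2634 = 0.40774; risk in unexposed = 59/223 = 0.26457.
RR = 0.40774 / 0.26457 = 1.54114
The risk among the exposed is 1.54 times that among the unexposed.

1.54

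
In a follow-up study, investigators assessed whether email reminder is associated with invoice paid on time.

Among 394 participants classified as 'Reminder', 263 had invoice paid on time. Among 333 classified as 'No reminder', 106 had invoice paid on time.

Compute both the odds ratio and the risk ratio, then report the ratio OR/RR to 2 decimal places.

2.05

From the description: a = 263, b = 131, c = 106, d = 227.
OR = (263·227)/(131·106) = 59701/13886 = 4.29937
Risk in exposed = 263/394 = 0.66751; risk in unexposed = 106/333 = 0.31832; RR = 2.09700
OR/RR = 4.29937 / 2.09700 = 2.05025
The outcome is not rare, so the OR lies further from 1 than the RR.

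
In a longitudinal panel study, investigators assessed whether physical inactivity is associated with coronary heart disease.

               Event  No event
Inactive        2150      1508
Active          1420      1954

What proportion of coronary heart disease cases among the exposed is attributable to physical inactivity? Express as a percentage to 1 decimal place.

Cells: a = 2150, b = 1508, c = 1420, d = 1954.
Risk in exposed = 2150/3658 = 0.58775; risk in unexposed = 1420/3374 = 0.42087.
RR = 0.58775/0.42087 = 1.39653
AR% = (RR − 1)/RR × 100 = (1.39653 − 1)/1.39653 × 100 = 28.3941%

28.4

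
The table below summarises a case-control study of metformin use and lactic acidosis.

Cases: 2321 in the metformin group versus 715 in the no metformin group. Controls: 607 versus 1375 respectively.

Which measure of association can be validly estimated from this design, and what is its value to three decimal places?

7.353

From the description: a = 2321, b = 607, c = 715, d = 1375.
This is a case-control study: participants were sampled on outcome status, so risks in the source population cannot be estimated directly — relative risk is not valid here. The odds ratio is the appropriate measure.
OR = (a·d)/(b·c) = (2321 × 1375) / (607 × 715) = 3191375 / 434005 = 7.35331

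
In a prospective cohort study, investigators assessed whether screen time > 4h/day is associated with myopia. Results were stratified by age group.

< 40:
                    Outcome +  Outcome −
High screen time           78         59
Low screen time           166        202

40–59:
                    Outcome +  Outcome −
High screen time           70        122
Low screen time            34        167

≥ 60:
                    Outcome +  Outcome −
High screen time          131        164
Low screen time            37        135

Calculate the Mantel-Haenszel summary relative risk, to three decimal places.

RR_MH = Σ(aᵢ·n₀ᵢ/nᵢ) / Σ(cᵢ·n₁ᵢ/nᵢ), with n₁ᵢ = aᵢ+bᵢ (exposed), n₀ᵢ = cᵢ+dᵢ (unexposed), nᵢ = n₁ᵢ+n₀ᵢ.
Stratum 1 (< 40): n₁ = 137, n₀ = 368, n = 505; a·n₀/n = 78·368/505 = 56.8396; c·n₁/n = 166·137/505 = 45.0337
Stratum 2 (40–59): n₁ = 192, n₀ = 201, n = 393; a·n₀/n = 70·201/393 = 35.8015; c·n₁/n = 34·192/393 = 16.6107
Stratum 3 (≥ 60): n₁ = 295, n₀ = 172, n = 467; a·n₀/n = 131·172/467 = 48.2484; c·n₁/n = 37·295/467 = 23.3726
RR_MH = (56.8396 + 35.8015 + 48.2484) / (45.0337 + 16.6107 + 23.3726) = 140.8895 / 85.0169 = 1.65719

1.657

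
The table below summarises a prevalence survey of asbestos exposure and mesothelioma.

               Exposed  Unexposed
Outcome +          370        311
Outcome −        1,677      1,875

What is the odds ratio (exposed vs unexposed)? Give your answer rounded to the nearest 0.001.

1.330

Reading the table with exposure as columns: a = 370 (Exposed, case), b = 1677 (Exposed, non-case), c = 311 (Unexposed, case), d = 1875.
OR = (a·d)/(b·c) = (370 × 1875) / (1677 × 311) = 693750 / 521547 = 1.33018
The odds of mesothelioma are about 1.33 times as high in the exposed group.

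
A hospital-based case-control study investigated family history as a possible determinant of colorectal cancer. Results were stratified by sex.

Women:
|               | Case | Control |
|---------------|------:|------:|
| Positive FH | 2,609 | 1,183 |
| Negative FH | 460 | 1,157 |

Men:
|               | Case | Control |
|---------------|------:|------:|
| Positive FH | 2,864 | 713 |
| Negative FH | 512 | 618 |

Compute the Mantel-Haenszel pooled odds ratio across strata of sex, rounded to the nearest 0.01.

5.24

OR_MH = Σ(aᵢdᵢ/nᵢ) / Σ(bᵢcᵢ/nᵢ), where nᵢ is the stratum total.
Stratum 1 (Women): n = 5409; a·d/n = 2609·1157/5409 = 558.0723; b·c/n = 1183·460/5409 = 100.6064
Stratum 2 (Men): n = 4707; a·d/n = 2864·618/4707 = 376.0255; b·c/n = 713·512/4707 = 77.5560
OR_MH = (558.0723 + 376.0255) / (100.6064 + 77.5560) = 934.0978 / 178.1624 = 5.24296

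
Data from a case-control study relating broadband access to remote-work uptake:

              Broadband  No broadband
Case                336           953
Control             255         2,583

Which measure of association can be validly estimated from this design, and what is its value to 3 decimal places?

Reading the table with exposure as columns: a = 336 (Broadband, case), b = 255 (Broadband, non-case), c = 953 (No broadband, case), d = 2583.
This is a case-control study: participants were sampled on outcome status, so risks in the source population cannot be estimated directly — relative risk is not valid here. The odds ratio is the appropriate measure.
OR = (a·d)/(b·c) = (336 × 2583) / (255 × 953) = 867888 / 243015 = 3.57134

3.571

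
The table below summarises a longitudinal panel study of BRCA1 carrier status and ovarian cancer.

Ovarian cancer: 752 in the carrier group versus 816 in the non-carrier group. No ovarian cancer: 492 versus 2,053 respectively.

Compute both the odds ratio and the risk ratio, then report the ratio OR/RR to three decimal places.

1.809

From the description: a = 752, b = 492, c = 816, d = 2053.
OR = (752·2053)/(492·816) = 1543856/401472 = 3.84549
Risk in exposed = 752/1244 = 0.60450; risk in unexposed = 816/2869 = 0.28442; RR = 2.12539
OR/RR = 3.84549 / 2.12539 = 1.80931
The outcome is not rare, so the OR lies further from 1 than the RR.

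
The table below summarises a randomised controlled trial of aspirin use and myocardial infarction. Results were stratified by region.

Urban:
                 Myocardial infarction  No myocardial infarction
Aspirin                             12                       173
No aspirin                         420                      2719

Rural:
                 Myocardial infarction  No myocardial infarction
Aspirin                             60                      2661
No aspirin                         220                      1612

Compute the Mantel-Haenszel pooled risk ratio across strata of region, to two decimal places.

RR_MH = Σ(aᵢ·n₀ᵢ/nᵢ) / Σ(cᵢ·n₁ᵢ/nᵢ), with n₁ᵢ = aᵢ+bᵢ (exposed), n₀ᵢ = cᵢ+dᵢ (unexposed), nᵢ = n₁ᵢ+n₀ᵢ.
Stratum 1 (Urban): n₁ = 185, n₀ = 3139, n = 3324; a·n₀/n = 12·3139/3324 = 11.3321; c·n₁/n = 420·185/3324 = 23.3755
Stratum 2 (Rural): n₁ = 2721, n₀ = 1832, n = 4553; a·n₀/n = 60·1832/4553 = 24.1423; c·n₁/n = 220·2721/4553 = 131.4781
RR_MH = (11.3321 + 24.1423) / (23.3755 + 131.4781) = 35.4745 / 154.8536 = 0.22908

0.23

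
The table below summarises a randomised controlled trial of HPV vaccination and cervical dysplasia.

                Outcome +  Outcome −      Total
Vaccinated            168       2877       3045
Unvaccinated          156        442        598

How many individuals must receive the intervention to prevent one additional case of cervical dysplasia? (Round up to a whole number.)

Risk in treated group = 168/3045 = 0.05517; risk in control = 156/598 = 0.26087.
Absolute risk reduction = 0.26087 − 0.05517 = 0.20570
NNT = 1 / ARR = 1 / 0.20570 = 4.862 → round up → 5

5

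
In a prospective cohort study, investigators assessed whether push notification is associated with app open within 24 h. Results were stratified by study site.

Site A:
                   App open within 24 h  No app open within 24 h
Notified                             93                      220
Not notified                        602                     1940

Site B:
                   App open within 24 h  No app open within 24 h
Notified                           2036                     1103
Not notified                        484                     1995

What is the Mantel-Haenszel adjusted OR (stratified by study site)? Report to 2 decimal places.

OR_MH = Σ(aᵢdᵢ/nᵢ) / Σ(bᵢcᵢ/nᵢ), where nᵢ is the stratum total.
Stratum 1 (Site A): n = 2855; a·d/n = 93·1940/2855 = 63.1944; b·c/n = 220·602/2855 = 46.3888
Stratum 2 (Site B): n = 5618; a·d/n = 2036·1995/5618 = 723.0011; b·c/n = 1103·484/5618 = 95.0253
OR_MH = (63.1944 + 723.0011) / (46.3888 + 95.0253) = 786.1955 / 141.4141 = 5.55953

5.56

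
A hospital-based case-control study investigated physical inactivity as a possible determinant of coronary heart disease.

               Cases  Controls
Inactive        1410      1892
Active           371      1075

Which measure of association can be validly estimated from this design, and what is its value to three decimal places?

Cells: a = 1410, b = 1892, c = 371, d = 1075.
This is a hospital-based case-control study: participants were sampled on outcome status, so risks in the source population cannot be estimated directly — relative risk is not valid here. The odds ratio is the appropriate measure.
OR = (a·d)/(b·c) = (1410 × 1075) / (1892 × 371) = 1515750 / 701932 = 2.15940

2.159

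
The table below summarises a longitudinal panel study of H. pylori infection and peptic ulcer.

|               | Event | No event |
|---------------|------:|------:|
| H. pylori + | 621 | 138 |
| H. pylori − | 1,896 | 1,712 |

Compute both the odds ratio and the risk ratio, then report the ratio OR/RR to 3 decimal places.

2.610

Cells: a = 621, b = 138, c = 1896, d = 1712.
OR = (621·1712)/(138·1896) = 1063152/261648 = 4.06329
Risk in exposed = 621/759 = 0.81818; risk in unexposed = 1896/3608 = 0.52550; RR = 1.55696
OR/RR = 4.06329 / 1.55696 = 2.60976
The outcome is not rare, so the OR lies further from 1 than the RR.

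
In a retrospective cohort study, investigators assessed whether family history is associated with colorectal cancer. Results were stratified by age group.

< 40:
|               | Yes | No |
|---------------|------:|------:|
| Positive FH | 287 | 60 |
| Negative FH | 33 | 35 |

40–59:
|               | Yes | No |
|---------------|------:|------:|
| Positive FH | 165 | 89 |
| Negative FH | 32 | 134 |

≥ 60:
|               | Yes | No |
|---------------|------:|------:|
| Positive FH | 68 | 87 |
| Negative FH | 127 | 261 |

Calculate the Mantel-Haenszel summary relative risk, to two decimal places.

RR_MH = Σ(aᵢ·n₀ᵢ/nᵢ) / Σ(cᵢ·n₁ᵢ/nᵢ), with n₁ᵢ = aᵢ+bᵢ (exposed), n₀ᵢ = cᵢ+dᵢ (unexposed), nᵢ = n₁ᵢ+n₀ᵢ.
Stratum 1 (< 40): n₁ = 347, n₀ = 68, n = 415; a·n₀/n = 287·68/415 = 47.0265; c·n₁/n = 33·347/415 = 27.5928
Stratum 2 (40–59): n₁ = 254, n₀ = 166, n = 420; a·n₀/n = 165·166/420 = 65.2143; c·n₁/n = 32·254/420 = 19.3524
Stratum 3 (≥ 60): n₁ = 155, n₀ = 388, n = 543; a·n₀/n = 68·388/543 = 48.5893; c·n₁/n = 127·155/543 = 36.2523
RR_MH = (47.0265 + 65.2143 + 48.5893) / (27.5928 + 19.3524 + 36.2523) = 160.8301 / 83.1975 = 1.93311

1.93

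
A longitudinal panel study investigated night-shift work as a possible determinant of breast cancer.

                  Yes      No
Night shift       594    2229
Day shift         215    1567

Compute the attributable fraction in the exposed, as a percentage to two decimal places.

Cells: a = 594, b = 2229, c = 215, d = 1567.
Risk in exposed = 594/2823 = 0.21041; risk in unexposed = 215/1782 = 0.12065.
RR = 0.21041/0.12065 = 1.74399
AR% = (RR − 1)/RR × 100 = (1.74399 − 1)/1.74399 × 100 = 42.6603%

42.66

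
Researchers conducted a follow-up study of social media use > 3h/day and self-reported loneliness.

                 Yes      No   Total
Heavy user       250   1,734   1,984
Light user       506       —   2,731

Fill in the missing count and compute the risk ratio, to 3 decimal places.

The missing cell is in the unexposed row: 2731 − 506 = 2225.
So a = 250, b = 1734, c = 506, d = 2225.
RR = [a/(a+b)] / [c/(c+d)] = (250/1984) / (506/2731) = 0.12601/0.18528 = 0.68009

0.680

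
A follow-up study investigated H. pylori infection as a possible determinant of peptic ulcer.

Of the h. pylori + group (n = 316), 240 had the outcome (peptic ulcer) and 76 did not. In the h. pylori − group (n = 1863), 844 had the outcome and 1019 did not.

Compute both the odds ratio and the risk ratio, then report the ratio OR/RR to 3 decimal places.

2.274

From the description: a = 240, b = 76, c = 844, d = 1019.
OR = (240·1019)/(76·844) = 244560/64144 = 3.81267
Risk in exposed = 240/316 = 0.75949; risk in unexposed = 844/1863 = 0.45303; RR = 1.67647
OR/RR = 3.81267 / 1.67647 = 2.27423
The outcome is not rare, so the OR lies further from 1 than the RR.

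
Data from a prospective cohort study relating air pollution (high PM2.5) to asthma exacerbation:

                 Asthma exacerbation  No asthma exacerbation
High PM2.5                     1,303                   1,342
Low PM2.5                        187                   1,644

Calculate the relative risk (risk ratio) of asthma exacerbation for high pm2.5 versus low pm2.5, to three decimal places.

Cells: a = 1303, b = 1342, c = 187, d = 1644.
Risk in exposed = 1303/2645 = 0.49263; risk in unexposed = 187/1831 = 0.10213.
RR = 0.49263 / 0.10213 = 4.82354
The risk among the exposed is 4.82 times that among the unexposed.

4.824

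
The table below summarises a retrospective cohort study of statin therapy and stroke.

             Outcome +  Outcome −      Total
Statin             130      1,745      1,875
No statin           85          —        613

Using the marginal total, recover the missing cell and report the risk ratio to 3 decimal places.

0.500

The missing cell is in the unexposed row: 613 − 85 = 528.
So a = 130, b = 1745, c = 85, d = 528.
RR = [a/(a+b)] / [c/(c+d)] = (130/1875) / (85/613) = 0.06933/0.13866 = 0.50002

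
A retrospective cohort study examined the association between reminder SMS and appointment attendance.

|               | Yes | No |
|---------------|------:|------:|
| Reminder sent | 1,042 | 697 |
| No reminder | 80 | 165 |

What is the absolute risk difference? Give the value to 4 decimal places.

0.2727

Cells: a = 1042, b = 697, c = 80, d = 165.
Risk in exposed = 1042/1739 = 0.599195; risk in unexposed = 80/245 = 0.326531.
Risk difference = 0.599195 − 0.326531 = 0.272664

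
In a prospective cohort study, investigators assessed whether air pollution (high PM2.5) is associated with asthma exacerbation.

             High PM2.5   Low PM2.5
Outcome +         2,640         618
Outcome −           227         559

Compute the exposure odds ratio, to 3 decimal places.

Reading the table with exposure as columns: a = 2640 (High PM2.5, case), b = 227 (High PM2.5, non-case), c = 618 (Low PM2.5, case), d = 559.
OR = (a·d)/(b·c) = (2640 × 559) / (227 × 618) = 1475760 / 140286 = 10.51965
The odds of asthma exacerbation are about 10.52 times as high in the high pm2.5 group.

10.520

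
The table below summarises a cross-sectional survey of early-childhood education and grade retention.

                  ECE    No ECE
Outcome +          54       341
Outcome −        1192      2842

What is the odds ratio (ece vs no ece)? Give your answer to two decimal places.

Reading the table with exposure as columns: a = 54 (ECE, case), b = 1192 (ECE, non-case), c = 341 (No ECE, case), d = 2842.
OR = (a·d)/(b·c) = (54 × 2842) / (1192 × 341) = 153468 / 406472 = 0.37756
Exposure is associated with lower odds of grade retention (OR = 0.38 < 1).

0.38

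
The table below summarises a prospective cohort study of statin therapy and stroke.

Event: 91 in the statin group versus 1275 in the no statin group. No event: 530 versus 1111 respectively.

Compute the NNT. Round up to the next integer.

3

Risk in treated group = 91/621 = 0.14654; risk in control = 1275/2386 = 0.53437.
Absolute risk reduction = 0.53437 − 0.14654 = 0.38783
NNT = 1 / ARR = 1 / 0.38783 = 2.578 → round up → 3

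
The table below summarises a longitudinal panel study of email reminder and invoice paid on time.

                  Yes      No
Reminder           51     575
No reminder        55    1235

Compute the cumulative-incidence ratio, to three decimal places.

1.911

Cells: a = 51, b = 575, c = 55, d = 1235.
Risk in exposed = 51/626 = 0.08147; risk in unexposed = 55/1290 = 0.04264.
RR = 0.08147 / 0.04264 = 1.91083
The risk among the exposed is 1.91 times that among the unexposed.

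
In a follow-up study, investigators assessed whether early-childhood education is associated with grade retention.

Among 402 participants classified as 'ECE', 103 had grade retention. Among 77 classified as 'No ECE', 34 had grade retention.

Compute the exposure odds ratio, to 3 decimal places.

0.436

From the description: a = 103, b = 299, c = 34, d = 43.
OR = (a·d)/(b·c) = (103 × 43) / (299 × 34) = 4429 / 10166 = 0.43567
Exposure is associated with lower odds of grade retention (OR = 0.44 < 1).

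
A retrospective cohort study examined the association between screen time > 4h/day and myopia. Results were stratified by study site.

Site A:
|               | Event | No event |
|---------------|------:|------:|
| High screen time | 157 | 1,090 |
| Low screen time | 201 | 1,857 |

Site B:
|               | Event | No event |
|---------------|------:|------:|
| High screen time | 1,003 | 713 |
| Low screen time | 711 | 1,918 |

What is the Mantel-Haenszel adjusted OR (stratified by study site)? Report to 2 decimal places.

2.90

OR_MH = Σ(aᵢdᵢ/nᵢ) / Σ(bᵢcᵢ/nᵢ), where nᵢ is the stratum total.
Stratum 1 (Site A): n = 3305; a·d/n = 157·1857/3305 = 88.2145; b·c/n = 1090·201/3305 = 66.2905
Stratum 2 (Site B): n = 4345; a·d/n = 1003·1918/4345 = 442.7512; b·c/n = 713·711/4345 = 116.6727
OR_MH = (88.2145 + 442.7512) / (66.2905 + 116.6727) = 530.9657 / 182.9632 = 2.90204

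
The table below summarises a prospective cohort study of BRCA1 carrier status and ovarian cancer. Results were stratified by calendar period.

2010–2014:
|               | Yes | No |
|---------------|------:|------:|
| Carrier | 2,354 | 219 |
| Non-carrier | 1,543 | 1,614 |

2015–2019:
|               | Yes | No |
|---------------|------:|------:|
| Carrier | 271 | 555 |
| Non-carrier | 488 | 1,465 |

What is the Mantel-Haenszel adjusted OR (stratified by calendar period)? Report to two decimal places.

OR_MH = Σ(aᵢdᵢ/nᵢ) / Σ(bᵢcᵢ/nᵢ), where nᵢ is the stratum total.
Stratum 1 (2010–2014): n = 5730; a·d/n = 2354·1614/5730 = 663.0639; b·c/n = 219·1543/5730 = 58.9733
Stratum 2 (2015–2019): n = 2779; a·d/n = 271·1465/2779 = 142.8625; b·c/n = 555·488/2779 = 97.4595
OR_MH = (663.0639 + 142.8625) / (58.9733 + 97.4595) = 805.9264 / 156.4328 = 5.15190

5.15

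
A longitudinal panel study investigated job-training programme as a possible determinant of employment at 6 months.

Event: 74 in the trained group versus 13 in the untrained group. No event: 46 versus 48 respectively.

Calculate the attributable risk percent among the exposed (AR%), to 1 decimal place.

From the description: a = 74, b = 46, c = 13, d = 48.
Risk in exposed = 74/120 = 0.61667; risk in unexposed = 13/61 = 0.21311.
RR = 0.61667/0.21311 = 2.89359
AR% = (RR − 1)/RR × 100 = (2.89359 − 1)/2.89359 × 100 = 65.4409%

65.4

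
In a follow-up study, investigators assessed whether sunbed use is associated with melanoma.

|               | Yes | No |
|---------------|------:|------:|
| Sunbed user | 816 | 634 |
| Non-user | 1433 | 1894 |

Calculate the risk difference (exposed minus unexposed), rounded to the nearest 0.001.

0.132

Cells: a = 816, b = 634, c = 1433, d = 1894.
Risk in exposed = 816/1450 = 0.562759; risk in unexposed = 1433/3327 = 0.430718.
Risk difference = 0.562759 − 0.430718 = 0.132040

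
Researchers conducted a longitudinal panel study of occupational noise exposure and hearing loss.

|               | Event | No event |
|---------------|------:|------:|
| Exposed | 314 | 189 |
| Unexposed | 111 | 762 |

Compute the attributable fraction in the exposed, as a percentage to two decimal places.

79.63

Cells: a = 314, b = 189, c = 111, d = 762.
Risk in exposed = 314/503 = 0.62425; risk in unexposed = 111/873 = 0.12715.
RR = 0.62425/0.12715 = 4.90968
AR% = (RR − 1)/RR × 100 = (4.90968 − 1)/4.90968 × 100 = 79.6321%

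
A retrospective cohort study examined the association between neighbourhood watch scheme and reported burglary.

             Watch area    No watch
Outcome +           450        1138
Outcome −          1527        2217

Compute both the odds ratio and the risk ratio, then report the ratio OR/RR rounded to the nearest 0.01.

Reading the table with exposure as columns: a = 450 (Watch area, case), b = 1527 (Watch area, non-case), c = 1138 (No watch, case), d = 2217.
OR = (450·2217)/(1527·1138) = 997650/1737726 = 0.57411
Risk in exposed = 450/1977 = 0.22762; risk in unexposed = 1138/3355 = 0.33920; RR = 0.67105
OR/RR = 0.57411 / 0.67105 = 0.85554
The outcome is not rare, so the OR lies further from 1 than the RR.

0.86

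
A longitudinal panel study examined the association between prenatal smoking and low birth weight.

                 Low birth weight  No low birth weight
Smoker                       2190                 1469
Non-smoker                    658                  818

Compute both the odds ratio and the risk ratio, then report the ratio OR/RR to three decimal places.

1.380

Cells: a = 2190, b = 1469, c = 658, d = 818.
OR = (2190·818)/(1469·658) = 1791420/966602 = 1.85332
Risk in exposed = 2190/3659 = 0.59852; risk in unexposed = 658/1476 = 0.44580; RR = 1.34259
OR/RR = 1.85332 / 1.34259 = 1.38041
The outcome is not rare, so the OR lies further from 1 than the RR.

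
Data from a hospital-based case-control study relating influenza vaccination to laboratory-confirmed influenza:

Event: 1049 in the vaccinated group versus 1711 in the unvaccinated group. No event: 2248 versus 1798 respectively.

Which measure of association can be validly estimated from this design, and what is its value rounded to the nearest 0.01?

From the description: a = 1049, b = 2248, c = 1711, d = 1798.
This is a hospital-based case-control study: participants were sampled on outcome status, so risks in the source population cannot be estimated directly — relative risk is not valid here. The odds ratio is the appropriate measure.
OR = (a·d)/(b·c) = (1049 × 1798) / (2248 × 1711) = 1886102 / 3846328 = 0.49036

0.49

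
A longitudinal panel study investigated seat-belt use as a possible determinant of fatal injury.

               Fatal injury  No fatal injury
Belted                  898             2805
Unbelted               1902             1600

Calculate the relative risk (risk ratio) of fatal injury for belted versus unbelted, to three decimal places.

Cells: a = 898, b = 2805, c = 1902, d = 1600.
Risk in exposed = 898/3703 = 0.24251; risk in unexposed = 1902/3502 = 0.54312.
RR = 0.24251 / 0.54312 = 0.44651
The risk is 55% lower among the exposed than among the unexposed.

0.447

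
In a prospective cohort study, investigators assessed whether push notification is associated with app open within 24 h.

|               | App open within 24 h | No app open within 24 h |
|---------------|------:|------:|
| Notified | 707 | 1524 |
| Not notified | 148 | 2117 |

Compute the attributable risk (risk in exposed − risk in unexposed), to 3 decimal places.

Cells: a = 707, b = 1524, c = 148, d = 2117.
Risk in exposed = 707/2231 = 0.316898; risk in unexposed = 148/2265 = 0.065342.
Risk difference = 0.316898 − 0.065342 = 0.251556

0.252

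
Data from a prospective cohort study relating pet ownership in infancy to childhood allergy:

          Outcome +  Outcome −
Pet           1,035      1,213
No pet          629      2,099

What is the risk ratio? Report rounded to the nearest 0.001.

1.997

Cells: a = 1035, b = 1213, c = 629, d = 2099.
Risk in exposed = 1035/2248 = 0.46041; risk in unexposed = 629/2728 = 0.23057.
RR = 0.46041 / 0.23057 = 1.99681
The risk among the exposed is 2.00 times that among the unexposed.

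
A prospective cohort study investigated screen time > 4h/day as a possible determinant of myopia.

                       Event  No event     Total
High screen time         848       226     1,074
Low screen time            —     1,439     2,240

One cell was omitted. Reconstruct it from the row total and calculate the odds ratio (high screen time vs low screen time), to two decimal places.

6.74

The missing cell is in the unexposed row: 2240 − 1439 = 801.
So a = 848, b = 226, c = 801, d = 1439.
OR = (a·d)/(b·c) = (848 × 1439) / (226 × 801) = 1220272 / 181026 = 6.74087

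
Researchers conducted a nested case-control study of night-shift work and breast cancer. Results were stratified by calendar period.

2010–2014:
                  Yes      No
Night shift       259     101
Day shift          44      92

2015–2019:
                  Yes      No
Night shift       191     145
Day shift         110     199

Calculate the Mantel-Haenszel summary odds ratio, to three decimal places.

OR_MH = Σ(aᵢdᵢ/nᵢ) / Σ(bᵢcᵢ/nᵢ), where nᵢ is the stratum total.
Stratum 1 (2010–2014): n = 496; a·d/n = 259·92/496 = 48.0403; b·c/n = 101·44/496 = 8.9597
Stratum 2 (2015–2019): n = 645; a·d/n = 191·199/645 = 58.9287; b·c/n = 145·110/645 = 24.7287
OR_MH = (48.0403 + 58.9287) / (8.9597 + 24.7287) = 106.9690 / 33.6884 = 3.17525

3.175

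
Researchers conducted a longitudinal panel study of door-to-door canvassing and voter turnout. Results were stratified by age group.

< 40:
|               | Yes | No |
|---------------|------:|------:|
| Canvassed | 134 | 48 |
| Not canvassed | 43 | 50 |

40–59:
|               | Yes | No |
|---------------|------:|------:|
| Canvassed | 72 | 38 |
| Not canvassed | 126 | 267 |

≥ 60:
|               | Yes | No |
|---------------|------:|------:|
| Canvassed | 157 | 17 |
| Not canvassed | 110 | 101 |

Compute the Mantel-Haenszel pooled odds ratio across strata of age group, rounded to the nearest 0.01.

OR_MH = Σ(aᵢdᵢ/nᵢ) / Σ(bᵢcᵢ/nᵢ), where nᵢ is the stratum total.
Stratum 1 (< 40): n = 275; a·d/n = 134·50/275 = 24.3636; b·c/n = 48·43/275 = 7.5055
Stratum 2 (40–59): n = 503; a·d/n = 72·267/503 = 38.2187; b·c/n = 38·126/503 = 9.5189
Stratum 3 (≥ 60): n = 385; a·d/n = 157·101/385 = 41.1870; b·c/n = 17·110/385 = 4.8571
OR_MH = (24.3636 + 38.2187 + 41.1870) / (7.5055 + 9.5189 + 4.8571) = 103.7693 / 21.8815 = 4.74234

4.74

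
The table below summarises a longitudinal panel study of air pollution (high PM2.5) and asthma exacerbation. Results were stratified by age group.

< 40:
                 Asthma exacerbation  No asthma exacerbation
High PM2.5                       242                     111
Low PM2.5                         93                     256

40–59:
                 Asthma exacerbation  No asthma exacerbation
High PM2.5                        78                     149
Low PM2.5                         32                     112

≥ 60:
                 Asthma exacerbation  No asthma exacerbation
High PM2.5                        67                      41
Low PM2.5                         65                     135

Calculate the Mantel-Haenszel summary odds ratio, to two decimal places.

OR_MH = Σ(aᵢdᵢ/nᵢ) / Σ(bᵢcᵢ/nᵢ), where nᵢ is the stratum total.
Stratum 1 (< 40): n = 702; a·d/n = 242·256/702 = 88.2507; b·c/n = 111·93/702 = 14.7051
Stratum 2 (40–59): n = 371; a·d/n = 78·112/371 = 23.5472; b·c/n = 149·32/371 = 12.8518
Stratum 3 (≥ 60): n = 308; a·d/n = 67·135/308 = 29.3669; b·c/n = 41·65/308 = 8.6526
OR_MH = (88.2507 + 23.5472 + 29.3669) / (14.7051 + 12.8518 + 8.6526) = 141.1648 / 36.2095 = 3.89856

3.90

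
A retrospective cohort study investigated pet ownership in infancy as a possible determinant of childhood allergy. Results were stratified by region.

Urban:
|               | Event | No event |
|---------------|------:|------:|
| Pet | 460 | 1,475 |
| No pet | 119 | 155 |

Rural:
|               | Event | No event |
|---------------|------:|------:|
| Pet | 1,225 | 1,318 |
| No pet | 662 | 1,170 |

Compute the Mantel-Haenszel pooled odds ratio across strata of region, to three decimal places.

OR_MH = Σ(aᵢdᵢ/nᵢ) / Σ(bᵢcᵢ/nᵢ), where nᵢ is the stratum total.
Stratum 1 (Urban): n = 2209; a·d/n = 460·155/2209 = 32.2770; b·c/n = 1475·119/2209 = 79.4590
Stratum 2 (Rural): n = 4375; a·d/n = 1225·1170/4375 = 327.6000; b·c/n = 1318·662/4375 = 199.4322
OR_MH = (32.2770 + 327.6000) / (79.4590 + 199.4322) = 359.8770 / 278.8913 = 1.29038

1.290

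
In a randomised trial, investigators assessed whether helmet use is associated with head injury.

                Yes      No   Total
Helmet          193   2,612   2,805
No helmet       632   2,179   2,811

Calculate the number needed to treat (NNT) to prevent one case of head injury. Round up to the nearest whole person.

7

Risk in treated group = 193/2805 = 0.06881; risk in control = 632/2811 = 0.22483.
Absolute risk reduction = 0.22483 − 0.06881 = 0.15603
NNT = 1 / ARR = 1 / 0.15603 = 6.409 → round up → 7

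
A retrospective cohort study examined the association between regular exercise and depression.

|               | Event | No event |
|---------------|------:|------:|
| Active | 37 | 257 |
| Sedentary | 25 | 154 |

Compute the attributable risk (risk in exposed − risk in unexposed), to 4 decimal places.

Cells: a = 37, b = 257, c = 25, d = 154.
Risk in exposed = 37/294 = 0.125850; risk in unexposed = 25/179 = 0.139665.
Risk difference = 0.125850 − 0.139665 = -0.013814

-0.0138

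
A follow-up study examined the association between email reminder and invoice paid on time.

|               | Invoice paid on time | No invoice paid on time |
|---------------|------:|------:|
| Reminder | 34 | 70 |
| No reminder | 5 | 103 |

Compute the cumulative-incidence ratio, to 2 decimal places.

7.06

Cells: a = 34, b = 70, c = 5, d = 103.
Risk in exposed = 34/104 = 0.32692; risk in unexposed = 5/108 = 0.04630.
RR = 0.32692 / 0.04630 = 7.06154
The risk among the exposed is 7.06 times that among the unexposed.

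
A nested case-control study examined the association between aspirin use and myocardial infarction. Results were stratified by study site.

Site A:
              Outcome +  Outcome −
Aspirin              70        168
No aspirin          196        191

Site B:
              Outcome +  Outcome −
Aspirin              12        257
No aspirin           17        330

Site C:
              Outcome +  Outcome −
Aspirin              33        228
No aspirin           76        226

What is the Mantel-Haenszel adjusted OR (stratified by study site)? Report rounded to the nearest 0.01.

0.45

OR_MH = Σ(aᵢdᵢ/nᵢ) / Σ(bᵢcᵢ/nᵢ), where nᵢ is the stratum total.
Stratum 1 (Site A): n = 625; a·d/n = 70·191/625 = 21.3920; b·c/n = 168·196/625 = 52.6848
Stratum 2 (Site B): n = 616; a·d/n = 12·330/616 = 6.4286; b·c/n = 257·17/616 = 7.0925
Stratum 3 (Site C): n = 563; a·d/n = 33·226/563 = 13.2469; b·c/n = 228·76/563 = 30.7780
OR_MH = (21.3920 + 6.4286 + 13.2469) / (52.6848 + 7.0925 + 30.7780) = 41.0675 / 90.5553 = 0.45351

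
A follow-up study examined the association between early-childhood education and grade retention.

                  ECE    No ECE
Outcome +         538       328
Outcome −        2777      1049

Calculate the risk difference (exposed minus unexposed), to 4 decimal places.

-0.0759

Reading the table with exposure as columns: a = 538 (ECE, case), b = 2777 (ECE, non-case), c = 328 (No ECE, case), d = 1049.
Risk in exposed = 538/3315 = 0.162293; risk in unexposed = 328/1377 = 0.238199.
Risk difference = 0.162293 − 0.238199 = -0.075906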